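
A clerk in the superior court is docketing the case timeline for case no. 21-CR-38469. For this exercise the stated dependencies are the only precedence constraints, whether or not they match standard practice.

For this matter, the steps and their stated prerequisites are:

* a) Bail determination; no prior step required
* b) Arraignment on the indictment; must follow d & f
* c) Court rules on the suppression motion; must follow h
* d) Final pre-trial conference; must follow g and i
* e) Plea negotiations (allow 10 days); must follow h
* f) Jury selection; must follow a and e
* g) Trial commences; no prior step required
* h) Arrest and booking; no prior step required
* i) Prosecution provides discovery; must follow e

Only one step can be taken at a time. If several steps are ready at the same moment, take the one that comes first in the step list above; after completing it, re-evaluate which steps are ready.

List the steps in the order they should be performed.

a → g → h → c → e → f → i → d → b

a, g and h have no prerequisites; a is listed earlier, so a is first.
Ready: g and h. g is listed earlier → g.
That leaves h as the only ready step → h.
Ready: c and e. c is listed earlier → c.
e is the only step now ready → e.
Ready: f and i. f is listed earlier → f.
That leaves i as the only ready step → i.
d needed g and i, now all done → d.
That leaves b as the only ready step → b.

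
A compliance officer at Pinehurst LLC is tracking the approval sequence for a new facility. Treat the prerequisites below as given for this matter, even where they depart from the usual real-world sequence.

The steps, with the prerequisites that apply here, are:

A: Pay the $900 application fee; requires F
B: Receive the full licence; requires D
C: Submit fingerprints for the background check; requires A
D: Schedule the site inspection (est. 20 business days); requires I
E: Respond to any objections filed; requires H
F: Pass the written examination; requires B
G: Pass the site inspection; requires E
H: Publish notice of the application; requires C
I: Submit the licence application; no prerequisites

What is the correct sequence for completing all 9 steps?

I → D → B → F → A → C → H → E → G

Only I has no prerequisites, so it is first.
Next only D has its prerequisites met → D.
B needed D, now all done → B.
Next only F has its prerequisites met → F.
That leaves A as the only ready step → A.
That leaves C as the only ready step → C.
H needed C, now all done → H.
Next only E has its prerequisites met → E.
That leaves G as the only ready step → G.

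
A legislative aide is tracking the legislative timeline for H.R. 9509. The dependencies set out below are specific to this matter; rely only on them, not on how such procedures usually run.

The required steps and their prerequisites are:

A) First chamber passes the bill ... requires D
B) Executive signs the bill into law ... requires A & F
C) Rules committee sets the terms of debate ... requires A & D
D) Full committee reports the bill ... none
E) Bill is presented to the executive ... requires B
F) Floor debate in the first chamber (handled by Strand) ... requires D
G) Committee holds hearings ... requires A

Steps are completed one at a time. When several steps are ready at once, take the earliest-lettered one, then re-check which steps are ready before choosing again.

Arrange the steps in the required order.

D, A, C, F, B, E, G

D has no prerequisites → D first.
Ready: A and F. A has the earlier label → A.
C and G now also ready, so the ready set is {C, F, G}; C has the earlier label → C.
Ready: F and G. F has the earlier label → F.
B now also ready, so the ready set is {B, G}; B has the earlier label → B.
E now also ready, so the ready set is {E, G}; E has the earlier label → E.
G needed A, now all done → G.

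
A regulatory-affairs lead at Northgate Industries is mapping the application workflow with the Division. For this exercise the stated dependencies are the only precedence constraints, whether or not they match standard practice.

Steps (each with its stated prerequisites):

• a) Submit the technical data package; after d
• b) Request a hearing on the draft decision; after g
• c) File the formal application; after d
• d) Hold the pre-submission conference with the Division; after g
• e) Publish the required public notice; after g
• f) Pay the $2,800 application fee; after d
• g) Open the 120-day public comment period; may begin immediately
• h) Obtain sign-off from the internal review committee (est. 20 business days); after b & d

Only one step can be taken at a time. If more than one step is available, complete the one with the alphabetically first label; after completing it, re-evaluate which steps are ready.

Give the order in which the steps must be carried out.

Only g has no prerequisites, so it is first.
Ready: b, d and e. b has the earlier label → b.
Ready: d and e. d has the earlier label → d.
a, c, f and h now also ready, so the ready set is {a, c, e, f, h}; a has the earlier label → a.
Ready: c, e, f and h. c has the earlier label → c.
Now e, f and h have their prerequisites met. e has the earlier label, so e next.
Now f and h have their prerequisites met. f has the earlier label, so f next.
h is the only step now ready → h.

g → b → d → a → c → e → f → h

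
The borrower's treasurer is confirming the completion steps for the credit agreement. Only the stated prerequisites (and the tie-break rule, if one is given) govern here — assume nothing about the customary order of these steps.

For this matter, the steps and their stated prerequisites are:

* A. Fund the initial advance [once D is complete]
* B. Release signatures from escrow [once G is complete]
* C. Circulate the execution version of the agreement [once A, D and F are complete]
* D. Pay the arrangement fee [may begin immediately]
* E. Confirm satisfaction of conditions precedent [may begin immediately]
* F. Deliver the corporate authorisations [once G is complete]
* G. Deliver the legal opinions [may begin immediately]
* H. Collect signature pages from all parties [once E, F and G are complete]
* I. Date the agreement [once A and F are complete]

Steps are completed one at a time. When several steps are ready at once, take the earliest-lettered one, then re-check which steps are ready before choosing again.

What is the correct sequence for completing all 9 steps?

D A E G B F C H I

D, E and G have no prerequisites; D has the earlier label, so D is first.
A now also ready, so the ready set is {A, E, G}; A has the earlier label → A.
E and G are both available; E has the earlier label → E.
That leaves G as the only ready step → G.
B and F are both available; B has the earlier label → B.
F needed G, now all done → F.
Now C, H and I have their prerequisites met. C has the earlier label, so C next.
Ready: H and I. H has the earlier label → H.
I needed A and F, now all done → I.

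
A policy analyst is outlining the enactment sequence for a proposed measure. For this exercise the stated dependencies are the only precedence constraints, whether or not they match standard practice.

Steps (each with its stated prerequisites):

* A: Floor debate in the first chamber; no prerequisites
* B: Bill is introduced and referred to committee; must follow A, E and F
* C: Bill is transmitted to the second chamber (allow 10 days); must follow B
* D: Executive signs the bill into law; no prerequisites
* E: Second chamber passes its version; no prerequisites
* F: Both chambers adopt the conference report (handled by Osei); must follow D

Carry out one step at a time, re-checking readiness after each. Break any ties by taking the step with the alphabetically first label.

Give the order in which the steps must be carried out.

A, D and E have no prerequisites; A has the earlier label, so A is first.
Ready: D and E. D has the earlier label → D.
F now also ready, so the ready set is {E, F}; E has the earlier label → E.
F needed D, now all done → F.
B needed A, E and F, now all done → B.
C is the only step now ready → C.

A, D, E, F, B, C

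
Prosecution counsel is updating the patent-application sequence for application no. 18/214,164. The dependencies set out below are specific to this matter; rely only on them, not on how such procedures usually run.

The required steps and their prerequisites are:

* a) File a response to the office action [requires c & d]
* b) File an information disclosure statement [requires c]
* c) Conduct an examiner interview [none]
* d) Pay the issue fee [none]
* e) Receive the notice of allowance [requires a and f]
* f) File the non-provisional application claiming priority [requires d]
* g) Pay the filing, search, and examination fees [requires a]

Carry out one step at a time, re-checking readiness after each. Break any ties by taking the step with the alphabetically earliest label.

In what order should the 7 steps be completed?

c and d have no prerequisites; c has the earlier label, so c is first.
b and d are both available; b has the earlier label → b.
d is the only step now ready → d.
Ready: a and f. a has the earlier label → a.
Now f and g have their prerequisites met. f has the earlier label, so f next.
Ready: e and g. e has the earlier label → e.
That leaves g as the only ready step → g.

c, b, d, a, f, e, g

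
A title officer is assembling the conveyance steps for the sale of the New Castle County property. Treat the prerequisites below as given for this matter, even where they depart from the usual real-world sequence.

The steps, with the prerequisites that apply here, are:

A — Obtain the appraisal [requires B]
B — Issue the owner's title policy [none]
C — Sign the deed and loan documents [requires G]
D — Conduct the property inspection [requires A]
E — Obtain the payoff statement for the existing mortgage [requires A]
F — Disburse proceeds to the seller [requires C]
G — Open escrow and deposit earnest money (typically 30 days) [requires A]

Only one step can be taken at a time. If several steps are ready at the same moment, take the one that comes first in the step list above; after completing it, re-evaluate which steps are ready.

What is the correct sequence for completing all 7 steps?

Only B has no prerequisites, so it is first.
A is the only step now ready → A.
Ready: D, E and G. D is listed earlier → D.
Now E and G have their prerequisites met. E is listed earlier, so E next.
G is the only step now ready → G.
C needed G, now all done → C.
F needed C, now all done → F.

B A D E G C F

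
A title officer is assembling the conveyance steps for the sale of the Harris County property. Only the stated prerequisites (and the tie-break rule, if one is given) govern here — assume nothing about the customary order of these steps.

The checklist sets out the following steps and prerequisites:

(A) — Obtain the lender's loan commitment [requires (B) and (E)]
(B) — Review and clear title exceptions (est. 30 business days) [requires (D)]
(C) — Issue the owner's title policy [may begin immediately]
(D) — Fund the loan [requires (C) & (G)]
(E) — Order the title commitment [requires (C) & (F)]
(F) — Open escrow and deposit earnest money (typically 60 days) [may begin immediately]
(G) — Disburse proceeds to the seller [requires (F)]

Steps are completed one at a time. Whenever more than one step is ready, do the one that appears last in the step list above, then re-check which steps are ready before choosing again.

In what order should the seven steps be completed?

(F), (G), (C), (E), (D), (B), (A)

Nothing is required for (F) and (C). (F) is listed later → (F) first.
(G) now also ready, so the ready set is {(G), (C)}; (G) is listed later → (G).
Next only (C) has its prerequisites met → (C).
Now (E) and (D) have their prerequisites met. (E) is listed later, so (E) next.
(D) needed (G) and (C), now all done → (D).
(B) needed (D), now all done → (B).
That leaves (A) as the only ready step → (A).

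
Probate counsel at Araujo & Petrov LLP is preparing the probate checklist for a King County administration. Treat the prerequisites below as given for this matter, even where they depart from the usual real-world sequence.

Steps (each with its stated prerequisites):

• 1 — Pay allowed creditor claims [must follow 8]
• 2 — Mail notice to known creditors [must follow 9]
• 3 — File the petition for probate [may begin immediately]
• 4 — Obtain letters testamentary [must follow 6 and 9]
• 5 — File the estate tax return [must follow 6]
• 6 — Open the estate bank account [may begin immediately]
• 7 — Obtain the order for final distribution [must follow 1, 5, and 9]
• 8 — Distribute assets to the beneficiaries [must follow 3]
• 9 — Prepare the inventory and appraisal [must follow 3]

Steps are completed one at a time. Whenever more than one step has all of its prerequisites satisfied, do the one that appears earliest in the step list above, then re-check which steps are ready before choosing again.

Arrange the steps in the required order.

3, 6, 5, 8, 1, 9, 2, 4, 7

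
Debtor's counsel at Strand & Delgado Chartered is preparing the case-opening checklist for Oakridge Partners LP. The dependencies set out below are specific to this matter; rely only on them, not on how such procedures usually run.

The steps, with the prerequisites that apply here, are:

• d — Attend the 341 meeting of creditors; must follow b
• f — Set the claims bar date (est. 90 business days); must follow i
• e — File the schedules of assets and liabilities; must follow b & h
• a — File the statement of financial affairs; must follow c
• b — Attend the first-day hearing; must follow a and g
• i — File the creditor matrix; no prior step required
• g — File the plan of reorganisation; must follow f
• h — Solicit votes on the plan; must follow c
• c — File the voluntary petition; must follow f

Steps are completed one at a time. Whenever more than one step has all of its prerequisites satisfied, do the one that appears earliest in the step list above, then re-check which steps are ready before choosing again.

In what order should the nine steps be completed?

i, f, g, c, a, b, d, h, e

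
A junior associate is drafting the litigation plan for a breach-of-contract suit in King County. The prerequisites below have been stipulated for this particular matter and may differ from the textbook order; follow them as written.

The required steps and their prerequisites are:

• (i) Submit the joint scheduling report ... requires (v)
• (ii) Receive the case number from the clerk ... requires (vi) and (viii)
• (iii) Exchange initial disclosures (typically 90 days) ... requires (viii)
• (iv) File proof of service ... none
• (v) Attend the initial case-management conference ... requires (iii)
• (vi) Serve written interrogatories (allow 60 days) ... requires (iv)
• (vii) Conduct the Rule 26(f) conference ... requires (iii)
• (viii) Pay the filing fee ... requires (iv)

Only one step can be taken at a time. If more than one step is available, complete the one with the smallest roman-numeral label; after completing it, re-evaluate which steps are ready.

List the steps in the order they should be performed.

(iv) → (vi) → (viii) → (ii) → (iii) → (v) → (i) → (vii)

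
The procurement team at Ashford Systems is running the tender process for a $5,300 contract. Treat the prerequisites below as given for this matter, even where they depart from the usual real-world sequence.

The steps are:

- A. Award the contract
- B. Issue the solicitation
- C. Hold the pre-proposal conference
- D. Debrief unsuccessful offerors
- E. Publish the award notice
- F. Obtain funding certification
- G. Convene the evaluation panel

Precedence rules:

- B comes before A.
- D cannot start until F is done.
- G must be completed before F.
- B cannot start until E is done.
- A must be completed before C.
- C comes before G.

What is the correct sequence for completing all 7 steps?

E → B → A → C → G → F → D

E is the only step with nothing outstanding, so it goes first.
B needed E, now all done → B.
A needed B, now all done → A.
Next only C has its prerequisites met → C.
G is the only step now ready → G.
That leaves F as the only ready step → F.
D needed F, now all done → D.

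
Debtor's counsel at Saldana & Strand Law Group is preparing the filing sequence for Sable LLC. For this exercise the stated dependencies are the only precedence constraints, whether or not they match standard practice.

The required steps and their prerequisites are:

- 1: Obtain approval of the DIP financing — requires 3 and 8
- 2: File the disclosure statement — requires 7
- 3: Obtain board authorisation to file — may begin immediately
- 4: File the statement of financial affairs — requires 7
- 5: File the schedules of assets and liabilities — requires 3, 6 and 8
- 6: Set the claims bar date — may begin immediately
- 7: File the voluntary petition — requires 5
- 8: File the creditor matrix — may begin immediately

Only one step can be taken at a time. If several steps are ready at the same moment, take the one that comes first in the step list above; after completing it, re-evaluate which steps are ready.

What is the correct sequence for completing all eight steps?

3 → 6 → 8 → 1 → 5 → 7 → 2 → 4

3, 6 and 8 have no prerequisites; 3 is listed earlier, so 3 is first.
6 and 8 are both available; 6 is listed earlier → 6.
8 is the only step now ready → 8.
Ready: 1 and 5. 1 is listed earlier → 1.
5 needed 3, 6 and 8, now all done → 5.
7 needed 5, now all done → 7.
2 and 4 are both available; 2 is listed earlier → 2.
4 needed 7, now all done → 4.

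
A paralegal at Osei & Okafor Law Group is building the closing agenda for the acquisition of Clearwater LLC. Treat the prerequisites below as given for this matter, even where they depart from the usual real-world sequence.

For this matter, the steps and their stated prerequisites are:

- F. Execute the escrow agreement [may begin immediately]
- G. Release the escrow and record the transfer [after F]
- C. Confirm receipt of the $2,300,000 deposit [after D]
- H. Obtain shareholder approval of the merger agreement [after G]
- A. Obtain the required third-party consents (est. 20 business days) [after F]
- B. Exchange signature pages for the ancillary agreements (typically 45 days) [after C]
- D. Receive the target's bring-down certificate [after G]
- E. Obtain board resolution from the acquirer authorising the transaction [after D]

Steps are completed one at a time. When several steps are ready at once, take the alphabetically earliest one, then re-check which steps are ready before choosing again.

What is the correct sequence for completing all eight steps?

Only F has no prerequisites, so it is first.
Ready: A and G. A has the earlier label → A.
G is the only step now ready → G.
Now D and H have their prerequisites met. D has the earlier label, so D next.
C and E now also ready, so the ready set is {C, E, H}; C has the earlier label → C.
B now also ready, so the ready set is {B, E, H}; B has the earlier label → B.
Ready: E and H. E has the earlier label → E.
H needed G, now all done → H.

F, A, G, D, C, B, E, H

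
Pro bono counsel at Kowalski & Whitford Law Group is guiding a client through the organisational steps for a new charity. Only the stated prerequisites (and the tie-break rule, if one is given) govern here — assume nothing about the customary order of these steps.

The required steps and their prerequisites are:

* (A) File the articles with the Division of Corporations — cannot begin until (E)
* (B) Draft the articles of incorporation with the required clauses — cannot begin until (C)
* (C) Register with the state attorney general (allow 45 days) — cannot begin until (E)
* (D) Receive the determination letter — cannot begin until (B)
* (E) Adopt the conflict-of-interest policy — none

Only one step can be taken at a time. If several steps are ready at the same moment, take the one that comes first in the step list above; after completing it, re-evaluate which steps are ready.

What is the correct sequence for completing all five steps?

(E) → (A) → (C) → (B) → (D)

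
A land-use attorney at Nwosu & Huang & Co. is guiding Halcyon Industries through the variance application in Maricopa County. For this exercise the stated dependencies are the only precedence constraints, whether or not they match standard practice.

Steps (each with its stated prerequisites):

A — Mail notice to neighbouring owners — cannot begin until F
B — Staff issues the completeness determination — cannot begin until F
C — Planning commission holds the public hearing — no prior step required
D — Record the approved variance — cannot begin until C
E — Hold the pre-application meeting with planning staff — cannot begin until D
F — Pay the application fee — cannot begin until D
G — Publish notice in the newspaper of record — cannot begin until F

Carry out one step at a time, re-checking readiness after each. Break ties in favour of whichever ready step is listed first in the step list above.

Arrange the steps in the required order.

C D E F A B G

Only C has no prerequisites, so it is first.
D needed C, now all done → D.
Now E and F have their prerequisites met. E is listed earlier, so E next.
That leaves F as the only ready step → F.
Now A, B and G have their prerequisites met. A is listed earlier, so A next.
B and G are both available; B is listed earlier → B.
G needed F, now all done → G.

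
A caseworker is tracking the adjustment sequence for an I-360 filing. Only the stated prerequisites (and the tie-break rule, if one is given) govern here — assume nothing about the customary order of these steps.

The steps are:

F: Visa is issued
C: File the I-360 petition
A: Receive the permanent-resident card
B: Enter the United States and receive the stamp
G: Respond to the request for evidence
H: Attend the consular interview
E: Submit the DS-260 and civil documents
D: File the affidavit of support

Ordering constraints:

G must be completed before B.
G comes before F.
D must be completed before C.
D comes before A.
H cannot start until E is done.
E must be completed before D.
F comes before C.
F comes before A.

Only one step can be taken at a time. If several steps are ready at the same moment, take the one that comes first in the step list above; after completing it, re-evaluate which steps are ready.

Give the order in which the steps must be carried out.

G, F, B, E, H, D, C, A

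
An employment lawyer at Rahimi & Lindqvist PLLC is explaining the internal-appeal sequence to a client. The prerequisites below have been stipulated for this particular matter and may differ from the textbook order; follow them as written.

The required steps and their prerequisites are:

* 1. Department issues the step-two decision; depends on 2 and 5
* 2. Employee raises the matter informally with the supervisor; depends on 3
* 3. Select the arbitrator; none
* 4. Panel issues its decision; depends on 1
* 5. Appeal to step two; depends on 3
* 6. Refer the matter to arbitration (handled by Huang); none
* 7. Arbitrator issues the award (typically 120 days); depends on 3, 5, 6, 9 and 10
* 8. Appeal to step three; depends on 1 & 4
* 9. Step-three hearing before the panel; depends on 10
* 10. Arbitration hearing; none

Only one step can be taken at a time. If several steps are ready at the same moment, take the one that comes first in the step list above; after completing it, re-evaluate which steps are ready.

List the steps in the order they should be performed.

Nothing is required for 3, 6 and 10. 3 is listed earlier → 3 first.
2 and 5 now also ready, so the ready set is {2, 5, 6, 10}; 2 is listed earlier → 2.
Ready: 5, 6 and 10. 5 is listed earlier → 5.
1 now also ready, so the ready set is {1, 6, 10}; 1 is listed earlier → 1.
4 now also ready, so the ready set is {4, 6, 10}; 4 is listed earlier → 4.
8 now also ready, so the ready set is {6, 8, 10}; 6 is listed earlier → 6.
8 and 10 are both available; 8 is listed earlier → 8.
That leaves 10 as the only ready step → 10.
9 needed 10, now all done → 9.
Next only 7 has its prerequisites met → 7.

3 → 2 → 5 → 1 → 4 → 6 → 8 → 10 → 9 → 7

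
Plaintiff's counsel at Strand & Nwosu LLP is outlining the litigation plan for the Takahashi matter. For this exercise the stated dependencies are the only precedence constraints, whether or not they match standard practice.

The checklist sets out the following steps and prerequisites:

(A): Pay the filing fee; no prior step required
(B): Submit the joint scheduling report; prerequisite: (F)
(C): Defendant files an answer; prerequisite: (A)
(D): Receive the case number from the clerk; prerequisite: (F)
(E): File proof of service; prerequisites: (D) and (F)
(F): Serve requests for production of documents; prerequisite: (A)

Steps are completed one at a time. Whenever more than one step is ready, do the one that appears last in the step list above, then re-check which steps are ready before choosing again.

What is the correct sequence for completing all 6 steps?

(A) (F) (D) (E) (C) (B)

(A) is the only step with nothing outstanding, so it goes first.
Now (F) and (C) have their prerequisites met. (F) is listed later, so (F) next.
(D), (C) and (B) are all available; (D) is listed later → (D).
(E), (C) and (B) are all available; (E) is listed later → (E).
(C) and (B) are both available; (C) is listed later → (C).
That leaves (B) as the only ready step → (B).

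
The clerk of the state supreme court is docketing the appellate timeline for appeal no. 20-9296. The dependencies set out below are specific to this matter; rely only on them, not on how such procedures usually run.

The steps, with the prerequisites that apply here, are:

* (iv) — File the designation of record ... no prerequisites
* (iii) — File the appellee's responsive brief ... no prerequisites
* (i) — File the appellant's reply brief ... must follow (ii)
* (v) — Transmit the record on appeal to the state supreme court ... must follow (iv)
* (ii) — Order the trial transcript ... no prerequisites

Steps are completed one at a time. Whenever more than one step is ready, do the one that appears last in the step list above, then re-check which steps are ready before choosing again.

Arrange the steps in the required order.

(ii), (iii) and (iv) have no prerequisites; (ii) is listed later, so (ii) is first.
(i) now also ready, so the ready set is {(i), (iii), (iv)}; (i) is listed later → (i).
Now (iii) and (iv) have their prerequisites met. (iii) is listed later, so (iii) next.
(iv) is the only step now ready → (iv).
(v) needed (iv), now all done → (v).

(ii), (i), (iii), (iv), (v)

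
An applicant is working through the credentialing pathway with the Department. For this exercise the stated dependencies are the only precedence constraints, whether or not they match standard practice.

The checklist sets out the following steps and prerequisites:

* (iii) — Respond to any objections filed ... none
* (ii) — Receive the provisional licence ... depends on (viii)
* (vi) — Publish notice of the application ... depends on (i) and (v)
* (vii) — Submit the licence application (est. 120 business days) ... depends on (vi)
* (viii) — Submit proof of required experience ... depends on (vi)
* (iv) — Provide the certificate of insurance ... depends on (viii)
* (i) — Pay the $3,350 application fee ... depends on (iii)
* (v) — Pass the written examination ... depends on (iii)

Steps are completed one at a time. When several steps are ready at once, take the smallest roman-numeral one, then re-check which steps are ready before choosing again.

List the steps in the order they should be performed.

(iii) has no prerequisites → (iii) first.
(i) and (v) are both available; (i) has the earlier label → (i).
Next only (v) has its prerequisites met → (v).
That leaves (vi) as the only ready step → (vi).
(vii) and (viii) are both available; (vii) has the earlier label → (vii).
(viii) is the only step now ready → (viii).
Ready: (ii) and (iv). (ii) has the earlier label → (ii).
Next only (iv) has its prerequisites met → (iv).

(iii), (i), (v), (vi), (vii), (viii), (ii), (iv)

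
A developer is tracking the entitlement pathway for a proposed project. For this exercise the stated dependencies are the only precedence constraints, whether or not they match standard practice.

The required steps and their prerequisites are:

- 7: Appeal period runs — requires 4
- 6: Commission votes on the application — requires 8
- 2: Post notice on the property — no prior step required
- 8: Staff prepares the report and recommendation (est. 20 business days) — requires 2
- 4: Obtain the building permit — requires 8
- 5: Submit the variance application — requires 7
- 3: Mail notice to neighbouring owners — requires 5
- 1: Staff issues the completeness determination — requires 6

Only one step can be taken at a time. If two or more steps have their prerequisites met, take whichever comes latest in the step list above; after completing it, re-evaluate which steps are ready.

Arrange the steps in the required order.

2 8 4 6 1 7 5 3

2 has no prerequisites → 2 first.
Next only 8 has its prerequisites met → 8.
4 and 6 are both available; 4 is listed later → 4.
7 now also ready, so the ready set is {6, 7}; 6 is listed later → 6.
1 now also ready, so the ready set is {1, 7}; 1 is listed later → 1.
7 needed 4, now all done → 7.
5 needed 7, now all done → 5.
That leaves 3 as the only ready step → 3.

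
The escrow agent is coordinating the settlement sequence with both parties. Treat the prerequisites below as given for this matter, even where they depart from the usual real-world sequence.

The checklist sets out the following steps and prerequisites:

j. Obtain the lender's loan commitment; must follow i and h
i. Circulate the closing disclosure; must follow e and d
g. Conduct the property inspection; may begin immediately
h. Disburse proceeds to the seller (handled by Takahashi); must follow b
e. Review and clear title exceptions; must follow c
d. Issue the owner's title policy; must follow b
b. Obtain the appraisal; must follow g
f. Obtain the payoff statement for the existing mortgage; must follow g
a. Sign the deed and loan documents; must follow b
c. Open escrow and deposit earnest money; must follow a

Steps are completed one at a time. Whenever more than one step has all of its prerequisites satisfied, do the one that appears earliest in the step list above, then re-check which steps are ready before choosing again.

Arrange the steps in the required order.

g, b, h, d, f, a, c, e, i, j

Only g has no prerequisites, so it is first.
Now b and f have their prerequisites met. b is listed earlier, so b next.
h, d and a now also ready, so the ready set is {h, d, f, a}; h is listed earlier → h.
Ready: d, f and a. d is listed earlier → d.
Now f and a have their prerequisites met. f is listed earlier, so f next.
a is the only step now ready → a.
That leaves c as the only ready step → c.
e needed c, now all done → e.
That leaves i as the only ready step → i.
That leaves j as the only ready step → j.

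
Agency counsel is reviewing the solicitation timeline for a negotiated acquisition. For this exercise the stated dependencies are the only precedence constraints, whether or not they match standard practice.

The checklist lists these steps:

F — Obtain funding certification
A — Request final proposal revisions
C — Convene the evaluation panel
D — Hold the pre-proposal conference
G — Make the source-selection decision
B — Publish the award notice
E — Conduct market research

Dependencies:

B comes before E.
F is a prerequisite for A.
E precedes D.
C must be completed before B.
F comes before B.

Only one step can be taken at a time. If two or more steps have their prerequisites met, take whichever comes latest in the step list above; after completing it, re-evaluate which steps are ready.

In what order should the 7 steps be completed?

Nothing is required for G, C and F. G is listed later → G first.
Ready: C and F. C is listed later → C.
Next only F has its prerequisites met → F.
B and A are both available; B is listed later → B.
E now also ready, so the ready set is {E, A}; E is listed later → E.
D now also ready, so the ready set is {D, A}; D is listed later → D.
Next only A has its prerequisites met → A.

G, C, F, B, E, D, A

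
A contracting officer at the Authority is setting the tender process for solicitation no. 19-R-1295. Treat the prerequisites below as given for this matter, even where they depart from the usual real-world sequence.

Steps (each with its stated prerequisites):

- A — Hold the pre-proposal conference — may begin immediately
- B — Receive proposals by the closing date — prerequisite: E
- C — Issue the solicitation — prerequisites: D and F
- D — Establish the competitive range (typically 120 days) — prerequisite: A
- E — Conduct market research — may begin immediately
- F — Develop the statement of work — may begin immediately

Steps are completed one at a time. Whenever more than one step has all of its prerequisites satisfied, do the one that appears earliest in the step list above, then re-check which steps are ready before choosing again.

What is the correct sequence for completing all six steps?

A, E and F have no prerequisites; A is listed earlier, so A is first.
D, E and F are all available; D is listed earlier → D.
Ready: E and F. E is listed earlier → E.
B now also ready, so the ready set is {B, F}; B is listed earlier → B.
Next only F has its prerequisites met → F.
C is the only step now ready → C.

A, D, E, B, F, C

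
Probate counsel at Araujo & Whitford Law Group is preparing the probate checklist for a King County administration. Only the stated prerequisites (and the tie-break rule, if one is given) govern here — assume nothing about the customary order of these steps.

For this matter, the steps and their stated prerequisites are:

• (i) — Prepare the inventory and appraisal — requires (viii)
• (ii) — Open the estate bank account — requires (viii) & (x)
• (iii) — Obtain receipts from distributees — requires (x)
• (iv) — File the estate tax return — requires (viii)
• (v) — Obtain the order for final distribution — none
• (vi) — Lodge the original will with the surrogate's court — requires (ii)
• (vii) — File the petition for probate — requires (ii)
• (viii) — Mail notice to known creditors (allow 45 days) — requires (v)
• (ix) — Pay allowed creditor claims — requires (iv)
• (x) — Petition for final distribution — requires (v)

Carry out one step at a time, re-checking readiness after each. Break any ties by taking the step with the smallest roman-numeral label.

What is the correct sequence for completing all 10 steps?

(v) has no prerequisites → (v) first.
Ready: (viii) and (x). (viii) has the earlier label → (viii).
Ready: (i), (iv) and (x). (i) has the earlier label → (i).
Ready: (iv) and (x). (iv) has the earlier label → (iv).
Now (ix) and (x) have their prerequisites met. (ix) has the earlier label, so (ix) next.
(x) needed (v), now all done → (x).
Ready: (ii) and (iii). (ii) has the earlier label → (ii).
(vi) and (vii) now also ready, so the ready set is {(iii), (vi), (vii)}; (iii) has the earlier label → (iii).
Now (vi) and (vii) have their prerequisites met. (vi) has the earlier label, so (vi) next.
(vii) is the only step now ready → (vii).

(v) → (viii) → (i) → (iv) → (ix) → (x) → (ii) → (iii) → (vi) → (vii)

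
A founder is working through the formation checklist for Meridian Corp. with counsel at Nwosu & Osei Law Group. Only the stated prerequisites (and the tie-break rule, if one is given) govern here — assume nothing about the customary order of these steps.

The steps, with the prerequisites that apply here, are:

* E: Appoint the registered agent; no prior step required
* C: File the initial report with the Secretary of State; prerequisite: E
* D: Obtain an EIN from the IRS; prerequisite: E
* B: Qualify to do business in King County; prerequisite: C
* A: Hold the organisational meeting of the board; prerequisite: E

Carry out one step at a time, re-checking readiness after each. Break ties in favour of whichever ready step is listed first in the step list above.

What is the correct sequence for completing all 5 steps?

E, C, D, B, A

Only E has no prerequisites, so it is first.
Now C, D and A have their prerequisites met. C is listed earlier, so C next.
D, B and A are all available; D is listed earlier → D.
B and A are both available; B is listed earlier → B.
A needed E, now all done → A.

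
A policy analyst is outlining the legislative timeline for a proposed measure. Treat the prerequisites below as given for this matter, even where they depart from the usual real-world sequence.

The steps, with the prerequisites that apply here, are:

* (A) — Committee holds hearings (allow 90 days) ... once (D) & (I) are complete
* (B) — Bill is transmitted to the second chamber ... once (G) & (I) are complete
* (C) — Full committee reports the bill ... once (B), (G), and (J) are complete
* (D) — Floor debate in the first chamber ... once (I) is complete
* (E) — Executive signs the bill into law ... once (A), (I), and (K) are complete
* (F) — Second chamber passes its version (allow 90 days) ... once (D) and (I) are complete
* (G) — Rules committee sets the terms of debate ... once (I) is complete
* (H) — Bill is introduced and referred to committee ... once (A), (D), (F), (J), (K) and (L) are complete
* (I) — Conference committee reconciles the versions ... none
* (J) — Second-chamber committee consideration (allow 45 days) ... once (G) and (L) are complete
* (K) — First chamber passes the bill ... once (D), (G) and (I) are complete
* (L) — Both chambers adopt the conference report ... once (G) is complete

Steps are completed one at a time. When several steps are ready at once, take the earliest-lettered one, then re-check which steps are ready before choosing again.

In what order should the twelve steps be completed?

(I) is the only step with nothing outstanding, so it goes first.
Ready: (D) and (G). (D) has the earlier label → (D).
(A) and (F) now also ready, so the ready set is {(A), (F), (G)}; (A) has the earlier label → (A).
Now (F) and (G) have their prerequisites met. (F) has the earlier label, so (F) next.
(G) is the only step now ready → (G).
Ready: (B), (K) and (L). (B) has the earlier label → (B).
Now (K) and (L) have their prerequisites met. (K) has the earlier label, so (K) next.
Now (E) and (L) have their prerequisites met. (E) has the earlier label, so (E) next.
That leaves (L) as the only ready step → (L).
(J) needed (G) and (L), now all done → (J).
(C) and (H) are both available; (C) has the earlier label → (C).
Next only (H) has its prerequisites met → (H).

(I) → (D) → (A) → (F) → (G) → (B) → (K) → (E) → (L) → (J) → (C) → (H)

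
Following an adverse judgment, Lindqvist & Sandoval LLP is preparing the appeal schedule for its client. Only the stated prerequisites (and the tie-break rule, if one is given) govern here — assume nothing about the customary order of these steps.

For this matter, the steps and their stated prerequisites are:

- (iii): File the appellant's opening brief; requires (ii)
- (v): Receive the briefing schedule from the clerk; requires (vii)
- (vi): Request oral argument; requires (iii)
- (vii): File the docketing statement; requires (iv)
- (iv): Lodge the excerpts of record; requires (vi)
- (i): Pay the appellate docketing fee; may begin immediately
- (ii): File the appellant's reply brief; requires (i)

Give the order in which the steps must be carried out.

Only (i) has no prerequisites, so it is first.
(ii) needed (i), now all done → (ii).
(iii) is the only step now ready → (iii).
That leaves (vi) as the only ready step → (vi).
(iv) needed (vi), now all done → (iv).
(vii) is the only step now ready → (vii).
(v) needed (vii), now all done → (v).

(i) → (ii) → (iii) → (vi) → (iv) → (vii) → (v)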